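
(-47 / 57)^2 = 2209 / 3249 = 0.68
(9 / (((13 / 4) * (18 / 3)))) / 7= 6 / 91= 0.07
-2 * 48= -96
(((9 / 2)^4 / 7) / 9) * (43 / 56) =31347 / 6272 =5.00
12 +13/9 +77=814/9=90.44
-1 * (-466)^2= -217156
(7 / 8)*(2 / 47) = 7 / 188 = 0.04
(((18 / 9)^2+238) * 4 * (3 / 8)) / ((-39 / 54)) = -6534 / 13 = -502.62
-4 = -4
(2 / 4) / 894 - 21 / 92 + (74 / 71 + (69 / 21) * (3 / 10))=91987429 / 51096570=1.80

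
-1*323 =-323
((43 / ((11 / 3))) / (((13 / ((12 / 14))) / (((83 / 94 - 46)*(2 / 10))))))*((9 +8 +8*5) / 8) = -93552219 / 1881880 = -49.71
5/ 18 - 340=-6115/ 18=-339.72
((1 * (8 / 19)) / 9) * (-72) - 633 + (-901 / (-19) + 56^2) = 48394 / 19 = 2547.05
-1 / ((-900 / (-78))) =-13 / 150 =-0.09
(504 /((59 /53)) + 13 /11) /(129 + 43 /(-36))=10605564 /2986049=3.55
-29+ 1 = -28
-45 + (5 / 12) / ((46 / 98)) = -44.11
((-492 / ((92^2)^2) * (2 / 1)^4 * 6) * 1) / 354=-0.00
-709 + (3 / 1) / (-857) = -709.00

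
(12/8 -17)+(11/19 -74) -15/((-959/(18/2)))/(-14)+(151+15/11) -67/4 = 261985525/5612068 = 46.68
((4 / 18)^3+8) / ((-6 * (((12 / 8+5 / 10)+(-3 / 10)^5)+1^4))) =-292000000 / 655568559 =-0.45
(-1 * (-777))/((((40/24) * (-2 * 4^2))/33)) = -76923/160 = -480.77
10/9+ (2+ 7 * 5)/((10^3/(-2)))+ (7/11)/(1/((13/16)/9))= 72241/66000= 1.09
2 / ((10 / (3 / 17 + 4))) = 71 / 85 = 0.84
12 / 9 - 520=-1556 / 3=-518.67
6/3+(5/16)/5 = 33/16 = 2.06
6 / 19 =0.32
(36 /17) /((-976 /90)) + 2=3743 /2074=1.80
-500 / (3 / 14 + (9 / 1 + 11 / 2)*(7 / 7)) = -3500 / 103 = -33.98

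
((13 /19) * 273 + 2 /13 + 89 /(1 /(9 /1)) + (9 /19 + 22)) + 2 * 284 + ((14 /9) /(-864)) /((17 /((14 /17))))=219034630001 /138768552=1578.42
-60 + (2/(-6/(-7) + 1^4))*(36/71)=-59.45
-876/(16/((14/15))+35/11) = -67452/1565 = -43.10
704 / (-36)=-176 / 9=-19.56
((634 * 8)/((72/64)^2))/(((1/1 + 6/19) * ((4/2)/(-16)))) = -49340416/2025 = -24365.64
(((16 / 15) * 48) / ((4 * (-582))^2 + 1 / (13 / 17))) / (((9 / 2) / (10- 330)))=-425984 / 634091481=-0.00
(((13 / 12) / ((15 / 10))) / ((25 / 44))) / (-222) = -0.01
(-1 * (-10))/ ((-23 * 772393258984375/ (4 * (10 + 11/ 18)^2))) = -0.00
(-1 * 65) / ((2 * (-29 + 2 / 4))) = 65 / 57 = 1.14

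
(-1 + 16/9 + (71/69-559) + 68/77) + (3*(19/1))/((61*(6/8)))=-539677283/972279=-555.06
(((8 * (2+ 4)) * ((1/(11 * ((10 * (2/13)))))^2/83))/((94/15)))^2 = 2313441/22280382444100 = 0.00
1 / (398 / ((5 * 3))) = 15 / 398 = 0.04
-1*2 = -2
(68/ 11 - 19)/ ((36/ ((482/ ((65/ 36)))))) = -67962/ 715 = -95.05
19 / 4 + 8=51 / 4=12.75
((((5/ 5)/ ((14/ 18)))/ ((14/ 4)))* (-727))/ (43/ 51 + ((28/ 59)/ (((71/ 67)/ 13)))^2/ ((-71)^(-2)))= -2323170666/ 1486348919923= -0.00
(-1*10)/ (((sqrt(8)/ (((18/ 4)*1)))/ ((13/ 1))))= -585*sqrt(2)/ 4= -206.83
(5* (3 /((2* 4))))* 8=15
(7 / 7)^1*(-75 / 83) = -75 / 83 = -0.90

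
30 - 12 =18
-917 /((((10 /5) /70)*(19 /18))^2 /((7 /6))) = -424616850 /361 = -1176223.96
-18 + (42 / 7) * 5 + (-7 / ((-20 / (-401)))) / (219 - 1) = 49513 / 4360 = 11.36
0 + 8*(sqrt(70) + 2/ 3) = 16/ 3 + 8*sqrt(70) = 72.27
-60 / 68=-15 / 17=-0.88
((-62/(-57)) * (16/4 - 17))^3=-523606616/185193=-2827.36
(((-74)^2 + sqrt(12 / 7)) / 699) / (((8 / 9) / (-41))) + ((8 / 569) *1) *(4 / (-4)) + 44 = -84149155 / 265154 - 123 *sqrt(21) / 6524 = -317.45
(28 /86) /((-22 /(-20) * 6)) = 70 /1419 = 0.05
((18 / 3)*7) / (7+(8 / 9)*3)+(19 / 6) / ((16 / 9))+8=13109 / 928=14.13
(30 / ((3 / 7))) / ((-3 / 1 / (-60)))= 1400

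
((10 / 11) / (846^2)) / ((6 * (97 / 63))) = 35 / 254556324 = 0.00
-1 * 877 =-877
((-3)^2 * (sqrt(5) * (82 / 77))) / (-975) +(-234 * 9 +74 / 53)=-111544 / 53 - 246 * sqrt(5) / 25025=-2104.63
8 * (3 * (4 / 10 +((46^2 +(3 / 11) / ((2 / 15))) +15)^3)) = 232922569506.18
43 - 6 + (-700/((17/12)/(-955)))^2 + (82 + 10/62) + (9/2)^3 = 15959416047071639/71672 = 222672955227.59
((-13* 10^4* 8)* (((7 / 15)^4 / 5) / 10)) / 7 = -285376 / 2025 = -140.93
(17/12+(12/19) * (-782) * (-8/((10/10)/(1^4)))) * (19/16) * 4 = 901187/48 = 18774.73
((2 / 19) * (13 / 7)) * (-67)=-1742 / 133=-13.10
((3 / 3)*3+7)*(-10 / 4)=-25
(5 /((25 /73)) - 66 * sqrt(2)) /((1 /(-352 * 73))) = -1875808 /5 + 1695936 * sqrt(2) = 2023254.09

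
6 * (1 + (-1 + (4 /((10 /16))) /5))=192 /25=7.68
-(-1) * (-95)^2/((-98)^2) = 9025/9604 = 0.94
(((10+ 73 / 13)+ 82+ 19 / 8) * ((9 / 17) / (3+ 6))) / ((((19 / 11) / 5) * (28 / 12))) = 1715835 / 235144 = 7.30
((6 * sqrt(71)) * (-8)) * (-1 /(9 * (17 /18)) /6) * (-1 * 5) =-80 * sqrt(71) /17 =-39.65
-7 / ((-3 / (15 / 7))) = 5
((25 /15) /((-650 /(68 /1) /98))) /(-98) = 34 /195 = 0.17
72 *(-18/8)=-162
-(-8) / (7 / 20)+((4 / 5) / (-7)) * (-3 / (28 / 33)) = 5699 / 245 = 23.26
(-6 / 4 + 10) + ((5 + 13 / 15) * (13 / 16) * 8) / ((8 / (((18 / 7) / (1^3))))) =1453 / 70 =20.76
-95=-95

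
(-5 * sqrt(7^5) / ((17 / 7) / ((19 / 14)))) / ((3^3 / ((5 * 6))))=-23275 * sqrt(7) / 153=-402.48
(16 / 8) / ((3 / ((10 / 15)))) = 4 / 9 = 0.44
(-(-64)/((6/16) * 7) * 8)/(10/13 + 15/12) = 212992/2205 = 96.60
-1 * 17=-17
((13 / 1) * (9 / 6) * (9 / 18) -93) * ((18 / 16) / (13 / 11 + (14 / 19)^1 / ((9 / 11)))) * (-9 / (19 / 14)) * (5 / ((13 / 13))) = 93461445 / 62672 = 1491.28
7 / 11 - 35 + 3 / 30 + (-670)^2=49375231 / 110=448865.74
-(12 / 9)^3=-64 / 27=-2.37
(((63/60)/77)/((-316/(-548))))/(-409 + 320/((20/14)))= -411/3215300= -0.00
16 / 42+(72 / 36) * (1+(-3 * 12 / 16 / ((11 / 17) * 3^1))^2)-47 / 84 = 4.51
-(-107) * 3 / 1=321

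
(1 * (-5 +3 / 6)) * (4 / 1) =-18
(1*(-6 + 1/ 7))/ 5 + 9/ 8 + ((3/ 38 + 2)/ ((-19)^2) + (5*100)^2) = 480129921893/ 1920520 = 249999.96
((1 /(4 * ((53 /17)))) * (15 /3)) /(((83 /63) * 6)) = 1785 /35192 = 0.05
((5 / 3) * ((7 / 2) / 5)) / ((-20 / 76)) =-133 / 30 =-4.43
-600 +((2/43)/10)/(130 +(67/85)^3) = -2067534812575/3445891559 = -600.00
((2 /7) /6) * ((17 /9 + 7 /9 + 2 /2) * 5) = 55 /63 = 0.87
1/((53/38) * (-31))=-38/1643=-0.02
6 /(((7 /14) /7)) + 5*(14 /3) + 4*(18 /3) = 394 /3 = 131.33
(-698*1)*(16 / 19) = -11168 / 19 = -587.79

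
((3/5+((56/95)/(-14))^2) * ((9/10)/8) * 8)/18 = 5431/180500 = 0.03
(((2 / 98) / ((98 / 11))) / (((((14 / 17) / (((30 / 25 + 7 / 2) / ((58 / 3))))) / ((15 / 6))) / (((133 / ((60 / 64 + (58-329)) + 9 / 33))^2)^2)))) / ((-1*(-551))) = 5422782863714304 / 29925859746061016298127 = 0.00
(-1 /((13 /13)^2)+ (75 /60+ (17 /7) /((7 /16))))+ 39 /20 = 1899 /245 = 7.75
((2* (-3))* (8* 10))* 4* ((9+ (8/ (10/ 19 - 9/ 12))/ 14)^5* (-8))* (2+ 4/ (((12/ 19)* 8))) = 11382341106660268160/ 23863536599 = 476976288.05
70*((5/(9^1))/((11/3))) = 350/33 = 10.61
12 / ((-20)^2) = 3 / 100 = 0.03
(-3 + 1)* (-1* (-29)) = -58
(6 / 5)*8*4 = 192 / 5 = 38.40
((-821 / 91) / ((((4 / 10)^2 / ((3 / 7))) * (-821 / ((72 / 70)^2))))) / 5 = 972 / 156065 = 0.01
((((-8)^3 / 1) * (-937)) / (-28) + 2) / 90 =-190.35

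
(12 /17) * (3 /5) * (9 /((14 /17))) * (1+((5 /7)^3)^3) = 6853690584 /1412376245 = 4.85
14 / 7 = 2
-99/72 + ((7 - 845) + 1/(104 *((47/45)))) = -1025705/1222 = -839.37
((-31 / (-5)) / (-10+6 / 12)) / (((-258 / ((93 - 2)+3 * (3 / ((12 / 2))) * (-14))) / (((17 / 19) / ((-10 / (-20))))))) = 14756 / 46569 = 0.32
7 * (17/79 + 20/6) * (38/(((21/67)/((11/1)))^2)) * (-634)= -11005349167868/14931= -737080514.89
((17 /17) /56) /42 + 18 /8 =5293 /2352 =2.25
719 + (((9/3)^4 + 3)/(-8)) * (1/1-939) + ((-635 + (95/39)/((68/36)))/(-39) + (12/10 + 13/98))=10585.58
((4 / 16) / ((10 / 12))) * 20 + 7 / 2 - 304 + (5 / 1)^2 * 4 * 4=211 / 2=105.50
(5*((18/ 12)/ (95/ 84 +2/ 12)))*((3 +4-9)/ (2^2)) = -315/ 109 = -2.89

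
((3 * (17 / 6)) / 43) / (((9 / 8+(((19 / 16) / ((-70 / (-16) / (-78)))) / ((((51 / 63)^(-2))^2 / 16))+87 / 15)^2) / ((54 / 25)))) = 44479682608536 / 2032452755687399947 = 0.00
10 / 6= 5 / 3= 1.67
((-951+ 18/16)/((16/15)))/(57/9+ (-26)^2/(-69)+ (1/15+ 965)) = -39324825/42464384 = -0.93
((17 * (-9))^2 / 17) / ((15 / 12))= 5508 / 5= 1101.60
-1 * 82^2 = -6724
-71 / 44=-1.61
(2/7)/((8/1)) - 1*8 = -223/28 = -7.96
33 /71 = 0.46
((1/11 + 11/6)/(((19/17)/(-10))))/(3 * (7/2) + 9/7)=-30226/20691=-1.46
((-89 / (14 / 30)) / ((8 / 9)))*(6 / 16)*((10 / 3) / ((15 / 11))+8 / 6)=-68085 / 224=-303.95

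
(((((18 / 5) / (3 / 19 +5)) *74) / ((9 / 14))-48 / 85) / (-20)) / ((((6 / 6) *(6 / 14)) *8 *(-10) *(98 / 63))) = 35601 / 476000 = 0.07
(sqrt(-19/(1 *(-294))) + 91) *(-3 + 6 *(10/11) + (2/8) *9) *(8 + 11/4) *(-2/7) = -115713/88 - 2967 *sqrt(114)/8624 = -1318.59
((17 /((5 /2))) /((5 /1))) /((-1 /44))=-1496 /25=-59.84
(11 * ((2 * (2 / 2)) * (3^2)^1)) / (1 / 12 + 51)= 3.88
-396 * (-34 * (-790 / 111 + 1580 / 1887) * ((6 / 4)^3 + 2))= -16815150 / 37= -454463.51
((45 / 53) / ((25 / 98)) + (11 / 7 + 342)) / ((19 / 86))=55340914 / 35245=1570.18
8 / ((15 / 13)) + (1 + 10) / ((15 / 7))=181 / 15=12.07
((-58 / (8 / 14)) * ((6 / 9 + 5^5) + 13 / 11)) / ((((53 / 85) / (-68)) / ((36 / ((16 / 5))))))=389383344.47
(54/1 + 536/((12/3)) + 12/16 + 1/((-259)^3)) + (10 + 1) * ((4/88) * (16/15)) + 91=292178204783/1042438740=280.28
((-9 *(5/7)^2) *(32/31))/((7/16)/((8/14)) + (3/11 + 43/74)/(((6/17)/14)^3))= -5063731200/56929802949299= -0.00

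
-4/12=-1/3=-0.33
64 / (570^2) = 16 / 81225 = 0.00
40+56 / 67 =2736 / 67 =40.84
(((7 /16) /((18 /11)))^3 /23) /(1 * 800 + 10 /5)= 456533 /440635686912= 0.00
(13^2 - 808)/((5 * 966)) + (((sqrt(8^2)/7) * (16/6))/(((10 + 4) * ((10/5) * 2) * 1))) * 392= 102401/4830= 21.20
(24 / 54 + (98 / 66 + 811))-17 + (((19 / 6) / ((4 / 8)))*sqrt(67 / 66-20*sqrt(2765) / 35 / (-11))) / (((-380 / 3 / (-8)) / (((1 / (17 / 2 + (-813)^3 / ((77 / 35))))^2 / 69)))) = 44*sqrt(216678 + 11088*sqrt(2765)) / 209209611572853975419805 + 78797 / 99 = 795.93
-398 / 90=-199 / 45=-4.42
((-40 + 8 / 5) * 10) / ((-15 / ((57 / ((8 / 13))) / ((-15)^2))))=3952 / 375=10.54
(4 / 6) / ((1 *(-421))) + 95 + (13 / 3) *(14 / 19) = 785433 / 7999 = 98.19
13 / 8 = 1.62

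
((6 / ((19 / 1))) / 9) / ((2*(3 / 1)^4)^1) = 1 / 4617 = 0.00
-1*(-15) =15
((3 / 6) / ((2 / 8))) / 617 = 2 / 617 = 0.00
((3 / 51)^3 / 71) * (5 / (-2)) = -5 / 697646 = -0.00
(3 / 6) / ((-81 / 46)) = -23 / 81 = -0.28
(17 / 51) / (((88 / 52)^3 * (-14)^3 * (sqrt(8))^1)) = -2197 * sqrt(2) / 350617344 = -0.00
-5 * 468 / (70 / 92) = -21528 / 7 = -3075.43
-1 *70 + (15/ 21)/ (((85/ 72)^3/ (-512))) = -251287226/ 859775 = -292.27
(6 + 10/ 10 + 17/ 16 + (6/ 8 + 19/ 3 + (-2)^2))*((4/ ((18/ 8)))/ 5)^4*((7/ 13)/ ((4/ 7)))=46111744/ 159924375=0.29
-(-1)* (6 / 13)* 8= 48 / 13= 3.69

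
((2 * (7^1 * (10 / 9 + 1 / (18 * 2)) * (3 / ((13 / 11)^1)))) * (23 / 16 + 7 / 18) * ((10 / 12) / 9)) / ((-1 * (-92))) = 4151455 / 55800576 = 0.07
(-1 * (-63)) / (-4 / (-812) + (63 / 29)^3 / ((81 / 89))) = 10755549 / 1924042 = 5.59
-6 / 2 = -3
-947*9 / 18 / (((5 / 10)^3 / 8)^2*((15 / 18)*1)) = -11636736 / 5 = -2327347.20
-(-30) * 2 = 60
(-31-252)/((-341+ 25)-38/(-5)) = 0.92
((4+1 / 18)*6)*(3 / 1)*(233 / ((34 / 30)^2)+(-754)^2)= 41514910.30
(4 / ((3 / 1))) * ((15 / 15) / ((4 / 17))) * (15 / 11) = 85 / 11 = 7.73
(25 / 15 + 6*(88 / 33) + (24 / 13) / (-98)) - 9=8.65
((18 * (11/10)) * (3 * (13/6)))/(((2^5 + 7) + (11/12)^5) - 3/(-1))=160123392/53059975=3.02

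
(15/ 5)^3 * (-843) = -22761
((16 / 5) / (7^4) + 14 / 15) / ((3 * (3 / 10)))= 1.04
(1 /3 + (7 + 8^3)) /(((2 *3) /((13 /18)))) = 10127 /162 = 62.51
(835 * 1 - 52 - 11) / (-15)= -772 / 15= -51.47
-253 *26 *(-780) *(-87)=-446383080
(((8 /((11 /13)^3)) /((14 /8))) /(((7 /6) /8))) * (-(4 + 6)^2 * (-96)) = 32396083200 /65219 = 496727.69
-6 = -6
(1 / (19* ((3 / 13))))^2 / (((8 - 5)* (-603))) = -169 / 5877441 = -0.00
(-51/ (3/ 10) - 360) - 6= -536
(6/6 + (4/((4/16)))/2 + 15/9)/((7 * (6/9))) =16/7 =2.29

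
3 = 3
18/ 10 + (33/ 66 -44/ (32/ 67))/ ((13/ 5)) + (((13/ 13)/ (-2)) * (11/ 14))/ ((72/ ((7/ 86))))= -53837059/ 1609920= -33.44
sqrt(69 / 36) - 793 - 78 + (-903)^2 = sqrt(69) / 6 + 814538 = 814539.38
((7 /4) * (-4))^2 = 49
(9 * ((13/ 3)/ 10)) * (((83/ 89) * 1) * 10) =3237/ 89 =36.37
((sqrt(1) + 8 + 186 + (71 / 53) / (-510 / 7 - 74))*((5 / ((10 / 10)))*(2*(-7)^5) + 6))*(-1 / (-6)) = -223186534064 / 40863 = -5461824.49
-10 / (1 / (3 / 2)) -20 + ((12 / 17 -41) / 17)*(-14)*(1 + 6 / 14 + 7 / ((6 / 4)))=145015 / 867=167.26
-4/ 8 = -1/ 2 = -0.50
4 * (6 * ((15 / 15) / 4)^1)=6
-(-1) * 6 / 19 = 6 / 19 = 0.32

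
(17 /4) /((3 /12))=17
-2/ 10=-1/ 5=-0.20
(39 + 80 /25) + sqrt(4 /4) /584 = 123229 /2920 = 42.20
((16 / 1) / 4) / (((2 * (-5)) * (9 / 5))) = -2 / 9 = -0.22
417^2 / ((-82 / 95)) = -16519455 / 82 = -201456.77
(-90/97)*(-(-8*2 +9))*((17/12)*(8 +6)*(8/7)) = -14280/97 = -147.22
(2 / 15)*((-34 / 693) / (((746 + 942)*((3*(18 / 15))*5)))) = -17 / 78960420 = -0.00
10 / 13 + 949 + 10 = 12477 / 13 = 959.77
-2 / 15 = -0.13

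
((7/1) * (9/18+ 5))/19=77/38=2.03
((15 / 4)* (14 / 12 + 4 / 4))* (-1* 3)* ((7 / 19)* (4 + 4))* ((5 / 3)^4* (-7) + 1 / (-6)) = 3892.33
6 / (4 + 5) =2 / 3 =0.67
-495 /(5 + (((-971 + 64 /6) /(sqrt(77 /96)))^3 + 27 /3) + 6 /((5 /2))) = 0.00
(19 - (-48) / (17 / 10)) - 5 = 718 / 17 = 42.24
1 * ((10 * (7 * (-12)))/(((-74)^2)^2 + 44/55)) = -350/12494407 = -0.00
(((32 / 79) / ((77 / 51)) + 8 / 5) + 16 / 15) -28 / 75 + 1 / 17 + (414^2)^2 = 227839681974176917 / 7755825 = 29376588818.62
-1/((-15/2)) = 2/15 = 0.13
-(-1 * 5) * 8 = 40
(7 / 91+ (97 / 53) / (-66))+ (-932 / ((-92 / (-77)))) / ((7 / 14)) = -1631646617 / 1045902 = -1560.04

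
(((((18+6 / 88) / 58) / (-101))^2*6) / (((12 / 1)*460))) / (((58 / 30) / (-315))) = -597263625 / 354502994937344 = -0.00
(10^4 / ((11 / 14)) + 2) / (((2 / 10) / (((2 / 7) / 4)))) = 350055 / 77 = 4546.17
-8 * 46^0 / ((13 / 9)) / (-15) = 24 / 65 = 0.37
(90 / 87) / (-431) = -30 / 12499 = -0.00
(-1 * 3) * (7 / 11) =-21 / 11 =-1.91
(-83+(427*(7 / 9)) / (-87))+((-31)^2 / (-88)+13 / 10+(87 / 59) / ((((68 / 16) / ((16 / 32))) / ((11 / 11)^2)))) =-33264486797 / 345553560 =-96.26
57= 57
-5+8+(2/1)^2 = 7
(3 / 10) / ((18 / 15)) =1 / 4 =0.25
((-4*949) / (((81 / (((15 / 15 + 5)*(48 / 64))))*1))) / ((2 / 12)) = -3796 / 3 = -1265.33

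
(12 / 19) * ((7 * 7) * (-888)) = -522144 / 19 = -27481.26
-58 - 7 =-65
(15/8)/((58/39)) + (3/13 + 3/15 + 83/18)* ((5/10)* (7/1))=5132213/271440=18.91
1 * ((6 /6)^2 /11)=1 /11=0.09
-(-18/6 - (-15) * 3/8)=-21/8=-2.62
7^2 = 49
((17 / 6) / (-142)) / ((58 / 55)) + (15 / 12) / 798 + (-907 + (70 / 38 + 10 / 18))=-4459093007 / 4929246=-904.62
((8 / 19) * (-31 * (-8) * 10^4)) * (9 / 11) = 178560000 / 209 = 854354.07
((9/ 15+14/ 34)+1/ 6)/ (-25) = -601/ 12750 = -0.05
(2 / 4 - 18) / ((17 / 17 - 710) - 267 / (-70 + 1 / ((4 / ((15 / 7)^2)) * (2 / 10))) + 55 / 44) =881650 / 35447117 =0.02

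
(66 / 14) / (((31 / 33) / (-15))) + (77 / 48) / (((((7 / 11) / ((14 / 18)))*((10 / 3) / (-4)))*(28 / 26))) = -12102541 / 156240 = -77.46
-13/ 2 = -6.50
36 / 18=2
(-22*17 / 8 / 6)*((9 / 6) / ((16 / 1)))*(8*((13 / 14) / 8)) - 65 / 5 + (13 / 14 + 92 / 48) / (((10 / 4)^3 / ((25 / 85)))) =-8894227 / 652800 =-13.62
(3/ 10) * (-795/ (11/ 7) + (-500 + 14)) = -32733/ 110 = -297.57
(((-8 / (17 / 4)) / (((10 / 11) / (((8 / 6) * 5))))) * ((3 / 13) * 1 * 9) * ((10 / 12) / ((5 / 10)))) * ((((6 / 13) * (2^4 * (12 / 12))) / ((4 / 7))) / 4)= -443520 / 2873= -154.38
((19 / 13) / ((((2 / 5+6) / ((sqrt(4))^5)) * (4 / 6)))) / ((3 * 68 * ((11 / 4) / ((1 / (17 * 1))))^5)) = 12160 / 50535935125247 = 0.00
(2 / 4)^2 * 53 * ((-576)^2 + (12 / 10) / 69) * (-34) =-17188486021 / 115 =-149465095.83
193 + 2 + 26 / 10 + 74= 1358 / 5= 271.60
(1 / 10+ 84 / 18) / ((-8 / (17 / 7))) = -2431 / 1680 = -1.45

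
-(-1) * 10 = 10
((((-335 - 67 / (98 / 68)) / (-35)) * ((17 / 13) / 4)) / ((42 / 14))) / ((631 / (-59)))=-6249693 / 56272580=-0.11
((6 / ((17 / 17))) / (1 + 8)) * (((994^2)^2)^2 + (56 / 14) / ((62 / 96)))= 59085751645722584071880576 / 93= 635330662857232086794414.80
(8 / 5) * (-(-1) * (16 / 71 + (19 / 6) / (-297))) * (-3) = -108652 / 105435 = -1.03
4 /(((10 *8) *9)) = 1 /180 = 0.01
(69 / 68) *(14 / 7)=69 / 34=2.03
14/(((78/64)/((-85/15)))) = -7616/117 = -65.09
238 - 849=-611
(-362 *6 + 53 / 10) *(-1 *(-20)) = -43334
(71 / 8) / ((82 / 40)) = 4.33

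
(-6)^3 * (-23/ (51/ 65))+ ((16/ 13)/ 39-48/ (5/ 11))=268317928/ 43095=6226.20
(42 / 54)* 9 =7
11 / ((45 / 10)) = 22 / 9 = 2.44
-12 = -12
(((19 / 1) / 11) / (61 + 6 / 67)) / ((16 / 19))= 24187 / 720368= 0.03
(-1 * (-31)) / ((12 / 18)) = 93 / 2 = 46.50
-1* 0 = 0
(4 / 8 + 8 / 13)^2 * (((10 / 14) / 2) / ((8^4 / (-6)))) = -0.00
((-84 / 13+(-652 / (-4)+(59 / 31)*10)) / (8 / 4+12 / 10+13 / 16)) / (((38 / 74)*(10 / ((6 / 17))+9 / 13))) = 52358700 / 17835509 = 2.94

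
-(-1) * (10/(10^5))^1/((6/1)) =1/60000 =0.00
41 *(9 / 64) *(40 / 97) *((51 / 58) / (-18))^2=59245 / 10441856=0.01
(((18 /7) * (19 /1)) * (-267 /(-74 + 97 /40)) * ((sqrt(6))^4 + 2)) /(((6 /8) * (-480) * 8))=-96387 /40082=-2.40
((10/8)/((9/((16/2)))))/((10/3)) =0.33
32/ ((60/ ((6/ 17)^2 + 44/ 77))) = 11264/ 30345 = 0.37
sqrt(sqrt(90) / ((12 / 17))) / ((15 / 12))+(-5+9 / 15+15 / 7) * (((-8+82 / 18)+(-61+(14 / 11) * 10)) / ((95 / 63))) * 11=2 * 10^(1 / 4) * sqrt(17) / 5+80896 / 95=854.47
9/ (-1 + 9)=9/ 8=1.12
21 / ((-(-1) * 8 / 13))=273 / 8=34.12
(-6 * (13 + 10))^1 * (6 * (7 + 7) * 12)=-139104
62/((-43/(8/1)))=-496/43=-11.53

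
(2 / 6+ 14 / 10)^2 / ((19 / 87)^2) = 568516 / 9025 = 62.99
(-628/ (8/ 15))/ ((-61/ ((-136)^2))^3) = 7450653490544640/ 226981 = 32825009540.64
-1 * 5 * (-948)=4740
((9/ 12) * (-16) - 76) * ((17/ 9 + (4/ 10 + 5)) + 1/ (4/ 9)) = -37774/ 45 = -839.42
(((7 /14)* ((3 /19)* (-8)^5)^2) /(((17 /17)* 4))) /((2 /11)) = 6643777536 /361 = 18403815.89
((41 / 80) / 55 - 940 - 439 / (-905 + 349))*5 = -574415401 / 122320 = -4696.01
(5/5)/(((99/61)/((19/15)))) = 1159/1485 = 0.78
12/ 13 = 0.92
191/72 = 2.65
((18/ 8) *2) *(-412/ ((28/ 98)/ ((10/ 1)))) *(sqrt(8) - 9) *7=4088070 - 908460 *sqrt(2)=2803313.55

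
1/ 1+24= 25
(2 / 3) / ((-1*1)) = -2 / 3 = -0.67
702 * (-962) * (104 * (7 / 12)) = -40969656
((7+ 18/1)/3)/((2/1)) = 25/6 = 4.17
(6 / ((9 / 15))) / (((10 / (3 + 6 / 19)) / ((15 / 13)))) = 3.83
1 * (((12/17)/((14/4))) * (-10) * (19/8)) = -570/119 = -4.79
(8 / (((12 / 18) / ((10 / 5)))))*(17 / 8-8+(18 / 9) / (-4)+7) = 15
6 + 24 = 30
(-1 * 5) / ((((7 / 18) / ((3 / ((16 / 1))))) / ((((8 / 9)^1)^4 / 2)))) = -1280 / 1701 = -0.75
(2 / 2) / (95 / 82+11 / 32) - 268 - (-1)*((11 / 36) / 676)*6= -712383205 / 2664792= -267.33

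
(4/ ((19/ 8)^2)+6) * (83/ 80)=100513/ 14440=6.96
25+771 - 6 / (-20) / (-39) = 103479 / 130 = 795.99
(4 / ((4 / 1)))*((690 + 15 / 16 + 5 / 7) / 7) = 77465 / 784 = 98.81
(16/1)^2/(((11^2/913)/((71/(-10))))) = -754304/55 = -13714.62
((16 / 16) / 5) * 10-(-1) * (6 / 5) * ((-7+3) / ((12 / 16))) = -22 / 5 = -4.40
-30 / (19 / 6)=-9.47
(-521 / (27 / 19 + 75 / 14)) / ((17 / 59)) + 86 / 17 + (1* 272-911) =-27607505 / 30651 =-900.70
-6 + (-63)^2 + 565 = 4528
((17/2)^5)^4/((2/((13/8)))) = 52835008286418442791220813/16777216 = 3149211900616791414.69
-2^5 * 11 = -352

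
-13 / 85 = -0.15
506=506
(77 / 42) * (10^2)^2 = 55000 / 3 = 18333.33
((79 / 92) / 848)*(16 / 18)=79 / 87768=0.00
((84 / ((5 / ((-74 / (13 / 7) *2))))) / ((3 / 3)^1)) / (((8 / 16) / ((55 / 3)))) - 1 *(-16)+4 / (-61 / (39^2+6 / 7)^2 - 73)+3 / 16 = -42281908185592071 / 861589127984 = -49074.33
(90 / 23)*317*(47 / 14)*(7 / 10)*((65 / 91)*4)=1340910 / 161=8328.63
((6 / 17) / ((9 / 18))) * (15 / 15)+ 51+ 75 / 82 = 73353 / 1394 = 52.62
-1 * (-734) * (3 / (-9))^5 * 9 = -27.19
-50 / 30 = -5 / 3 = -1.67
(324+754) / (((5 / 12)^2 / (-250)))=-1552320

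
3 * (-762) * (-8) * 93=1700784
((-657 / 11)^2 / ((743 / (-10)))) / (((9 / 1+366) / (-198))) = 5179788 / 204325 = 25.35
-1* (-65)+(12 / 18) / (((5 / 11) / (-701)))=-14447 / 15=-963.13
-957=-957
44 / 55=4 / 5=0.80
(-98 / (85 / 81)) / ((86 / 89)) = -353241 / 3655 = -96.65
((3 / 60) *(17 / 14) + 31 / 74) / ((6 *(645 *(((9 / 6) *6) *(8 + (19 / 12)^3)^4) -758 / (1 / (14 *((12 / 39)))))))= 444408441864192 / 662359556037850463173045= 0.00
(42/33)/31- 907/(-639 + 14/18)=2863999/1958704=1.46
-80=-80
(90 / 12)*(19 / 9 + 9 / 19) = 1105 / 57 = 19.39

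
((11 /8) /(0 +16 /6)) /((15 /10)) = 11 /32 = 0.34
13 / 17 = 0.76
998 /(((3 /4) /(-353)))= -1409176 /3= -469725.33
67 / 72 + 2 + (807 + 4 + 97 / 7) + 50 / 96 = 834935 / 1008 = 828.31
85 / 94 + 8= 837 / 94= 8.90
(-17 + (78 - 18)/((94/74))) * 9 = 272.11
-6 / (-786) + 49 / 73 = 0.68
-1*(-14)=14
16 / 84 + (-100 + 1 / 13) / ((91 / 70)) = -272114 / 3549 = -76.67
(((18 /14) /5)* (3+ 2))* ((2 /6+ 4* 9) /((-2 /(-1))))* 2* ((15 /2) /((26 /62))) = 835.47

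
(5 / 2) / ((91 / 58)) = 145 / 91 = 1.59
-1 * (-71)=71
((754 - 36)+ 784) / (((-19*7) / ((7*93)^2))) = -90935586 / 19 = -4786083.47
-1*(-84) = 84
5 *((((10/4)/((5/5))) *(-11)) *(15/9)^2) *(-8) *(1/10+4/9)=134750/81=1663.58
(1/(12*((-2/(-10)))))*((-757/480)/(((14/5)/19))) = -71915/16128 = -4.46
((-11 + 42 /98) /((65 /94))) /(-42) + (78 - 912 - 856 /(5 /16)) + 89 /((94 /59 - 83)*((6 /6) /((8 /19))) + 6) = -201272910056 /56326725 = -3573.31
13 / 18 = 0.72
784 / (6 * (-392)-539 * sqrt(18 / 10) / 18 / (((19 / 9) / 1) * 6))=-22179840 / 66539399 + 13376 * sqrt(5) / 66539399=-0.33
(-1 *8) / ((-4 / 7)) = 14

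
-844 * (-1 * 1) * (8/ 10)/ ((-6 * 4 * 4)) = -211/ 30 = -7.03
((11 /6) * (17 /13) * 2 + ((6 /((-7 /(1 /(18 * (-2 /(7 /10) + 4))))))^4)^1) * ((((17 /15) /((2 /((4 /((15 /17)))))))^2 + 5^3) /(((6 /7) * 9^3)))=964454812466971 /955063249920000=1.01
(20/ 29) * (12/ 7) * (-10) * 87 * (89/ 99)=-71200/ 77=-924.68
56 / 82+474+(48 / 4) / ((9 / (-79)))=45430 / 123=369.35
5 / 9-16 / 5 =-119 / 45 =-2.64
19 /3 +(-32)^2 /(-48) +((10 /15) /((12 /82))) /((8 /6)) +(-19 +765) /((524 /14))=13123 /1572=8.35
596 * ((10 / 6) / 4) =745 / 3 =248.33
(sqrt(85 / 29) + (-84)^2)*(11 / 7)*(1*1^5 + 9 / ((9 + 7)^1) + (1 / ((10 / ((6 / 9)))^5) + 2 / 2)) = 342478301*sqrt(2465) / 2466450000 + 2397348107 / 84375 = 28419.91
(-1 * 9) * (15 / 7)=-135 / 7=-19.29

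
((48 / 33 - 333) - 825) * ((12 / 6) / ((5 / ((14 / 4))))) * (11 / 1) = -89054 / 5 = -17810.80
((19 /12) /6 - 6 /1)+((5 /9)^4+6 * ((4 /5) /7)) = -9102983 /1837080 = -4.96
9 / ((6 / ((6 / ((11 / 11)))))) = 9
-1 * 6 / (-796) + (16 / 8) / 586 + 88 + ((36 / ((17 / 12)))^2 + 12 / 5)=124049754537 / 168507230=736.17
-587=-587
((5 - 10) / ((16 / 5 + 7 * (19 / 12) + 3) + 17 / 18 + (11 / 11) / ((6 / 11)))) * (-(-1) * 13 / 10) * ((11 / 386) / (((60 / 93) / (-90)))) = 1795365 / 1393846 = 1.29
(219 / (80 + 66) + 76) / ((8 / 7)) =1085 / 16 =67.81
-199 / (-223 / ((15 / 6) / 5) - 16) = 199 / 462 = 0.43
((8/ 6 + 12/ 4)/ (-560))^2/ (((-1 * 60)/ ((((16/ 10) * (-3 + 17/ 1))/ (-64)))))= 169/ 483840000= 0.00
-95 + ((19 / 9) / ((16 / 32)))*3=-247 / 3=-82.33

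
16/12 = 4/3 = 1.33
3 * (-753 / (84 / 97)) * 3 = -219123 / 28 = -7825.82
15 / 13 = 1.15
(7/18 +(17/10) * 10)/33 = 313/594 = 0.53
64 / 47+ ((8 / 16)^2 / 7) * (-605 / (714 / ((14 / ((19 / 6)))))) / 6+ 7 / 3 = 1561163 / 425068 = 3.67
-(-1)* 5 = 5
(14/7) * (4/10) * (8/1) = 6.40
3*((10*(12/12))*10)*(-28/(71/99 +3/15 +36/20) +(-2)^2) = -508800/269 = -1891.45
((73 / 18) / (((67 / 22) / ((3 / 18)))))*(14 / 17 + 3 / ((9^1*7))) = 249733 / 1291626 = 0.19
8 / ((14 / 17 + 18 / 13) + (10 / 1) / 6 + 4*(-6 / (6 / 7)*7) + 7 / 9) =-7956 / 190295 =-0.04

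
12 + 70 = 82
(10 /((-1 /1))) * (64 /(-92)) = 160 /23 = 6.96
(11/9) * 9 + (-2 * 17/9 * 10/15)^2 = 12643/729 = 17.34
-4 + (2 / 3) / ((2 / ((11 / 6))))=-61 / 18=-3.39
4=4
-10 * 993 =-9930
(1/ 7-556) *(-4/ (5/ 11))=171204/ 35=4891.54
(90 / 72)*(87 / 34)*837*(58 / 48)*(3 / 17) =10558755 / 18496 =570.87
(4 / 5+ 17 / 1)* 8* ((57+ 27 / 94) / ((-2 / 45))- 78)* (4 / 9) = -60992056 / 705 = -86513.55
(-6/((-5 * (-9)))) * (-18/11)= 12/55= 0.22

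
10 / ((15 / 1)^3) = 2 / 675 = 0.00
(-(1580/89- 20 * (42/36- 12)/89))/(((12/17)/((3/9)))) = -45815/4806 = -9.53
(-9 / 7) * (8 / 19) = -72 / 133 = -0.54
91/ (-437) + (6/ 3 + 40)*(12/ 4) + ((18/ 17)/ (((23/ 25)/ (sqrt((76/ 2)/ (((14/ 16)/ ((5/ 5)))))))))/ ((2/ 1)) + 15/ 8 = 900*sqrt(133)/ 2737 + 446323/ 3496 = 131.46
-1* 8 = -8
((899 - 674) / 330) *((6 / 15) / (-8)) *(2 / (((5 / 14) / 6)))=-63 / 55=-1.15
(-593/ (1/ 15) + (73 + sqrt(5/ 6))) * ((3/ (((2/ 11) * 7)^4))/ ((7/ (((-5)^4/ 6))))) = -40363406875/ 268912 + 9150625 * sqrt(30)/ 3226944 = -150083.41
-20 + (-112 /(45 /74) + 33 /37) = -338471 /1665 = -203.29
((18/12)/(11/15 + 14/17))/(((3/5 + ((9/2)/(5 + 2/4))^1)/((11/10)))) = 30855/41288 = 0.75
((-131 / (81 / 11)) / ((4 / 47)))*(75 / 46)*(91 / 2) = -154078925 / 9936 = -15507.14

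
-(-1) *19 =19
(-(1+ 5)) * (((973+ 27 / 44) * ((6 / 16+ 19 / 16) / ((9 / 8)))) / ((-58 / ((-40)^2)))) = 214195000 / 957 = 223819.23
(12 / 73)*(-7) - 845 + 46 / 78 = -2407312 / 2847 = -845.56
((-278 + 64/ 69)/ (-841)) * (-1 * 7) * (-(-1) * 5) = -669130/ 58029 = -11.53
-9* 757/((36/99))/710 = -74943/2840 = -26.39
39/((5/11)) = 85.80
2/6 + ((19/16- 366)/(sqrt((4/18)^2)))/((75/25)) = -52501/96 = -546.89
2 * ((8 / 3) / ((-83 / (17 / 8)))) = -34 / 249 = -0.14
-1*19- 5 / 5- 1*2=-22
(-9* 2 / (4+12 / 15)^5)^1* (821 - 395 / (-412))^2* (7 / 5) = -501732833914375 / 75089313792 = -6681.81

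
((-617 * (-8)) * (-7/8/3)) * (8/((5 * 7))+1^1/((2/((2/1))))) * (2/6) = -26531/45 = -589.58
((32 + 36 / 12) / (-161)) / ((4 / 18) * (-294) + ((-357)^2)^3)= -15 / 142842810781485073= -0.00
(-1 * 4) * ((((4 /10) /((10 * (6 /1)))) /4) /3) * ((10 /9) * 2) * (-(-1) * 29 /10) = -29 /2025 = -0.01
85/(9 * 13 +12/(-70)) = 2975/4089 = 0.73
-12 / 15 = -4 / 5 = -0.80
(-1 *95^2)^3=-735091890625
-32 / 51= -0.63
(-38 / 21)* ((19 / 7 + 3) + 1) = -1786 / 147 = -12.15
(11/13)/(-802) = -11/10426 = -0.00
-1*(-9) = 9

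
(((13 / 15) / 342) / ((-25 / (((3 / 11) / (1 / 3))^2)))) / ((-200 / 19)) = 39 / 6050000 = 0.00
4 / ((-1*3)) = -4 / 3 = -1.33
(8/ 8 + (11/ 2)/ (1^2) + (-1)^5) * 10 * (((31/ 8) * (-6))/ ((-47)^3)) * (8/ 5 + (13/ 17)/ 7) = 1040391/ 49419748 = 0.02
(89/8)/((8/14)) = 623/32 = 19.47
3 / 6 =1 / 2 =0.50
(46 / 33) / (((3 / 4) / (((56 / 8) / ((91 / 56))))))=10304 / 1287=8.01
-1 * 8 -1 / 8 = -65 / 8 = -8.12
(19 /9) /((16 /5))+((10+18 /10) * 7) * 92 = 5471899 /720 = 7599.86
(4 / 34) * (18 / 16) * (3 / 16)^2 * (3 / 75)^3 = 81 / 272000000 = 0.00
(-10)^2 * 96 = 9600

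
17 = 17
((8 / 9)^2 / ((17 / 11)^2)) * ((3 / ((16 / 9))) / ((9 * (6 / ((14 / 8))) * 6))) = 847 / 280908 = 0.00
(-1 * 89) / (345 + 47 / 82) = -0.26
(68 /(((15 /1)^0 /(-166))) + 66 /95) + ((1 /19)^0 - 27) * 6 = -1087114 /95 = -11443.31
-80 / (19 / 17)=-1360 / 19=-71.58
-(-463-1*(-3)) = 460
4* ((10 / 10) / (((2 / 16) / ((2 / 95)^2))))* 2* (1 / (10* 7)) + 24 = 7581128 / 315875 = 24.00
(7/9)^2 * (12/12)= 0.60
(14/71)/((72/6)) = 7/426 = 0.02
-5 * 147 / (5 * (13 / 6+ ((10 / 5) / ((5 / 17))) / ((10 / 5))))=-26.41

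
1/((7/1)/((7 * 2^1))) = 2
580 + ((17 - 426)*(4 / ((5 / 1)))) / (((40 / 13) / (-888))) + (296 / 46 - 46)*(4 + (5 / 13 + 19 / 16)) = 94789.46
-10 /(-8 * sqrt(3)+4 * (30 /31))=775 /3544+4805 * sqrt(3) /10632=1.00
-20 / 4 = -5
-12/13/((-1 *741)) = 4/3211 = 0.00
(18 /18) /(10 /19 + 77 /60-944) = -1140 /1074097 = -0.00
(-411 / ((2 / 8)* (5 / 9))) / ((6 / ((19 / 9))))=-5206 / 5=-1041.20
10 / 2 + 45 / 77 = 430 / 77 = 5.58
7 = 7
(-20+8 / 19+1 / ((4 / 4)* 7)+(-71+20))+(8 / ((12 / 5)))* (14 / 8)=-51553 / 798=-64.60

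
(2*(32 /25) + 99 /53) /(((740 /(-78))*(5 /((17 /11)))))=-3889821 /26963750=-0.14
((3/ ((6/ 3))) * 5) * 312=2340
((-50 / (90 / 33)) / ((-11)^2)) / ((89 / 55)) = -25 / 267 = -0.09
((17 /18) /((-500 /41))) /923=-697 /8307000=-0.00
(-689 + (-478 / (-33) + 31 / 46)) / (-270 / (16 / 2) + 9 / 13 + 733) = -26595166 / 27625323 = -0.96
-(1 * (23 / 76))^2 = -529 / 5776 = -0.09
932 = 932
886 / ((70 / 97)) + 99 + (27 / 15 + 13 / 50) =465081 / 350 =1328.80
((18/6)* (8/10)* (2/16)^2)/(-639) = -0.00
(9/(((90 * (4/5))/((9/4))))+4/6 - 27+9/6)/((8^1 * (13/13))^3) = -2357/49152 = -0.05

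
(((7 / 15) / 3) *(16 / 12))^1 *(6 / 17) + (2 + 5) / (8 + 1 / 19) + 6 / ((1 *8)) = 5179 / 3060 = 1.69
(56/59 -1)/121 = -3/7139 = -0.00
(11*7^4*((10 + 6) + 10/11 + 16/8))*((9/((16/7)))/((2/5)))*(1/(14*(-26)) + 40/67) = 1565896185/536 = 2921448.11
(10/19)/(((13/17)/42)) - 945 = -916.09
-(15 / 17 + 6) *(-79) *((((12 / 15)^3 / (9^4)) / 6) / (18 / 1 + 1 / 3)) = 32864 / 85201875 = 0.00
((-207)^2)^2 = 1836036801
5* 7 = 35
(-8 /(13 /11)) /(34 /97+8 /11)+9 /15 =-42463 /7475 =-5.68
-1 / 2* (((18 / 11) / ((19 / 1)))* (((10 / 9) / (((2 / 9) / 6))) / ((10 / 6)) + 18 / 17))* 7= -20412 / 3553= -5.75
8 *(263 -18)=1960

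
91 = 91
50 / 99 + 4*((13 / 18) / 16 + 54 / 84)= 6019 / 1848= 3.26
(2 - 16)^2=196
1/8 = 0.12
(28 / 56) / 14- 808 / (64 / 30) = -2651 / 7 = -378.71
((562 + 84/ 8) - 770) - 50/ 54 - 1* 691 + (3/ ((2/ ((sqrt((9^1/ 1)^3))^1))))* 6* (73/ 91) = -3412733/ 4914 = -694.49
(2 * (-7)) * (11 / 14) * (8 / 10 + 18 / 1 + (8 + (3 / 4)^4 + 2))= -409959 / 1280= -320.28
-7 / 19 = -0.37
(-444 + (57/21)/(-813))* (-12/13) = 777484/1897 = 409.85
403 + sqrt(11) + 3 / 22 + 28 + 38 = 472.45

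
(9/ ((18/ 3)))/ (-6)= -1/ 4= -0.25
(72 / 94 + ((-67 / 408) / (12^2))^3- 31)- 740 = -7341563051792380469 / 9531600326885376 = -770.23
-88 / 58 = -44 / 29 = -1.52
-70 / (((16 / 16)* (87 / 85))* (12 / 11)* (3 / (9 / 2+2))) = -425425 / 3132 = -135.83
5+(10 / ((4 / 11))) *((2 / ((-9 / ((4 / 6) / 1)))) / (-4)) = 325 / 54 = 6.02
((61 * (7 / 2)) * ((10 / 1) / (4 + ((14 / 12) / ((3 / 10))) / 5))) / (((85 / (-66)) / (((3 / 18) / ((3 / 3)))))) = -42273 / 731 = -57.83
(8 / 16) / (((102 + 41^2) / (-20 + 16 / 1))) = -2 / 1783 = -0.00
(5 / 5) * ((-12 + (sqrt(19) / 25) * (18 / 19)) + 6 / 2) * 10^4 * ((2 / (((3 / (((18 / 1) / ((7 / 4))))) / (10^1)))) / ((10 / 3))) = -12960000 / 7 + 1036800 * sqrt(19) / 133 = -1817448.82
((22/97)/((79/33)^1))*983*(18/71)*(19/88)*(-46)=-234.50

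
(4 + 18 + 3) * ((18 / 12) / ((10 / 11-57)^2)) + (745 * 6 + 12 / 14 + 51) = 24099961359 / 5329646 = 4521.87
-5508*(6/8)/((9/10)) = -4590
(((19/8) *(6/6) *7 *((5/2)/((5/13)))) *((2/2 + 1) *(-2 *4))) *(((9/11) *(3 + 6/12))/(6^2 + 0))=-12103/88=-137.53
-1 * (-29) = 29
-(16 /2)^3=-512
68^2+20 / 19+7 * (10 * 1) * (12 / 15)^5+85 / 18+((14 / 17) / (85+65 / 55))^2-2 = 1195326056957467 / 257019982500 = 4650.71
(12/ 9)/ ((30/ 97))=194/ 45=4.31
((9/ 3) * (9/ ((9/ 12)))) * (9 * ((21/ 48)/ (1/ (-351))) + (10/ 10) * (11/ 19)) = -49733.41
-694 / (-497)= 694 / 497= 1.40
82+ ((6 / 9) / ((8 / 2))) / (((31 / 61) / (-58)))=5857 / 93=62.98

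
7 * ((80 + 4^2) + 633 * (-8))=-34776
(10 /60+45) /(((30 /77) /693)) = 1606759 /20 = 80337.95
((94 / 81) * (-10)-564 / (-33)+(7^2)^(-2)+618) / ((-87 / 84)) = -5335275268 / 8862777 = -601.99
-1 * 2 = -2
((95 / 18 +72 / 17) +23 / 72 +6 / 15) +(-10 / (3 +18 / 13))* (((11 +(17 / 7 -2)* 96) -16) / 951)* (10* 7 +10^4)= -11714595563 / 13580280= -862.62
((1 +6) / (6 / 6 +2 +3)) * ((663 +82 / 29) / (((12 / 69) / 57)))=59066231 / 232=254595.82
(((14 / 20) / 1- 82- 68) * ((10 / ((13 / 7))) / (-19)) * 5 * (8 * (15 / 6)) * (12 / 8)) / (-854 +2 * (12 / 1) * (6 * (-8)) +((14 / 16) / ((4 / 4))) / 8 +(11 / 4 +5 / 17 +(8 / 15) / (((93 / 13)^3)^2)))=-16552627908888021552000 / 5223510422259529626473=-3.17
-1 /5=-0.20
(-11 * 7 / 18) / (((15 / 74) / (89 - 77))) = -11396 / 45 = -253.24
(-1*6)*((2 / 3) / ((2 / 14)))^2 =-392 / 3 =-130.67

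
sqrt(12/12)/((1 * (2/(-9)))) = -9/2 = -4.50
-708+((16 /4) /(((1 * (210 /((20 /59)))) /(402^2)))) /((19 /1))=-5124732 /7847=-653.08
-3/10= -0.30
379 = 379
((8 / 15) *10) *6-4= 28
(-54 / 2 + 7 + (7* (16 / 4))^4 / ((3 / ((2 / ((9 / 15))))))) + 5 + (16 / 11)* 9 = 67611971 / 99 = 682949.20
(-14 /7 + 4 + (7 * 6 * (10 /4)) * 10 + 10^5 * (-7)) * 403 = -281676044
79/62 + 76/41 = 7951/2542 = 3.13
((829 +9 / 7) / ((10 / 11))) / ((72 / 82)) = 655303 / 630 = 1040.16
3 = 3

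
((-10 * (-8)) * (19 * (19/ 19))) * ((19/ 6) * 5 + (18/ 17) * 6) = 33723.14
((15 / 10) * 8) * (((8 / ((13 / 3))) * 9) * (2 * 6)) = 31104 / 13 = 2392.62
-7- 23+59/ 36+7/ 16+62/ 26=-47809/ 1872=-25.54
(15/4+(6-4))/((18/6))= 1.92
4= 4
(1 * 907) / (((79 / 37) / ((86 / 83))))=2886074 / 6557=440.15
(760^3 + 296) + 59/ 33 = 14486217827/ 33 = 438976297.79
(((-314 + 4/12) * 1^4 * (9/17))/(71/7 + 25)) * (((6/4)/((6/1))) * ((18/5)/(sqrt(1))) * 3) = -177849/13940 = -12.76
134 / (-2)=-67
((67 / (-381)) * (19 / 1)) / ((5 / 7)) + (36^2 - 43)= 2378054 / 1905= 1248.32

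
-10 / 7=-1.43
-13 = -13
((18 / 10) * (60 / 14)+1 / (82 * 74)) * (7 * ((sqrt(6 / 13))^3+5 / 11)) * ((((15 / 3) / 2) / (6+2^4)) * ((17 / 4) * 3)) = 22788585 * sqrt(78) / 8203936+37980975 / 1067968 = 60.10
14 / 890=7 / 445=0.02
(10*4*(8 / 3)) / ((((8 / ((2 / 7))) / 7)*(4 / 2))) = 40 / 3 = 13.33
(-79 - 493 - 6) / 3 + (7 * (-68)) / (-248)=-35479 / 186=-190.75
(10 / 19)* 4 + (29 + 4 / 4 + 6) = 724 / 19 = 38.11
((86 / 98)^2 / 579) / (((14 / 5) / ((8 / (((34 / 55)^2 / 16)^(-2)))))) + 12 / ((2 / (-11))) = -4701683926278671 / 71237637586500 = -66.00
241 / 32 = 7.53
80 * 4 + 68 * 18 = 1544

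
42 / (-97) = -42 / 97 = -0.43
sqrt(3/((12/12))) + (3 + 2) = sqrt(3) + 5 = 6.73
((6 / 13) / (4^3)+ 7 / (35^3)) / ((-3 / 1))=-0.00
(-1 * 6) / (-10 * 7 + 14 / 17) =17 / 196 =0.09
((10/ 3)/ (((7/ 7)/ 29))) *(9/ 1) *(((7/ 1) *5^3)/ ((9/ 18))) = 1522500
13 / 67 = 0.19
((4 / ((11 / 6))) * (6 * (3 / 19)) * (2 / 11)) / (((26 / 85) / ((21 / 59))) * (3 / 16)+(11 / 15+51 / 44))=12337920 / 67417757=0.18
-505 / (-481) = 505 / 481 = 1.05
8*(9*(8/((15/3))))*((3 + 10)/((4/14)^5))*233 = 916351254/5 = 183270250.80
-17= -17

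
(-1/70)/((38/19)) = -1/140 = -0.01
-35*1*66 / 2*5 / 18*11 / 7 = -3025 / 6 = -504.17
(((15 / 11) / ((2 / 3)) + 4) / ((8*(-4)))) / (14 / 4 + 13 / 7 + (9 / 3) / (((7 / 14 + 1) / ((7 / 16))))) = -931 / 30712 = -0.03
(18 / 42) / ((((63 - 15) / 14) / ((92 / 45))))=23 / 90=0.26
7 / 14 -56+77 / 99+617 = 10121 / 18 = 562.28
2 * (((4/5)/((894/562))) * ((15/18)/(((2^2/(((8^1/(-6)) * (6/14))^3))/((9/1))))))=-17984/51107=-0.35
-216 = -216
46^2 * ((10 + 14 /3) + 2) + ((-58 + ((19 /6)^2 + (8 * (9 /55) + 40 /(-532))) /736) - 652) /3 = 35030.01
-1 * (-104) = 104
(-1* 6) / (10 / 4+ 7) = -12 / 19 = -0.63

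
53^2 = 2809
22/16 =11/8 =1.38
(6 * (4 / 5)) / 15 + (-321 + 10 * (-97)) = -32267 / 25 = -1290.68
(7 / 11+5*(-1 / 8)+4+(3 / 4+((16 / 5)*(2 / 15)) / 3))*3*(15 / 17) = 12.98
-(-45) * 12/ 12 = 45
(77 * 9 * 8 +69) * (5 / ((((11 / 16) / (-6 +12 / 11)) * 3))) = -8082720 / 121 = -66799.34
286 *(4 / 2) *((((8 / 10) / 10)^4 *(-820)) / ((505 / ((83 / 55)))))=-11325184 / 197265625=-0.06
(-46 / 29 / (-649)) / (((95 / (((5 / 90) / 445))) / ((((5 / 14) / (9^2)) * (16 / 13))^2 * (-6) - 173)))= -0.00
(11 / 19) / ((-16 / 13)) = -0.47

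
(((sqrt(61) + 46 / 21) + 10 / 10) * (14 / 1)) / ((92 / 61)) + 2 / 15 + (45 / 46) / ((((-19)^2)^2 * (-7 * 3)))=9362846972 / 314725215 + 427 * sqrt(61) / 46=102.25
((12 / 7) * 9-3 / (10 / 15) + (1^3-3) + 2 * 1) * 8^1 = 612 / 7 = 87.43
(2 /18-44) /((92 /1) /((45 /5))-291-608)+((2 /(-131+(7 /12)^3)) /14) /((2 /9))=562758901 /12655817825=0.04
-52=-52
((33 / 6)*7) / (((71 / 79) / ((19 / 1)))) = 115577 / 142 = 813.92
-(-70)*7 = 490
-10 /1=-10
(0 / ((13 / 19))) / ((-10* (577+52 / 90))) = 0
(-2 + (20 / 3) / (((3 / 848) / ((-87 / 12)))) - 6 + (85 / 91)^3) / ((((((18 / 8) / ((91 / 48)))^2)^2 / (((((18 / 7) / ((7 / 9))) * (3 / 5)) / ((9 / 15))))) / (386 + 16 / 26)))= -33282107432773 / 3779136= -8806803.31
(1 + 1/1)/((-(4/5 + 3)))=-10/19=-0.53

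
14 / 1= 14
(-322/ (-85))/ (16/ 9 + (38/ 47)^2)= 3200841/ 2054450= 1.56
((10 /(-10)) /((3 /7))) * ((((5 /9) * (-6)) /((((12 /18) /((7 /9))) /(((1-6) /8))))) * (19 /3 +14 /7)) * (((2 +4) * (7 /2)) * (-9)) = 214375 /24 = 8932.29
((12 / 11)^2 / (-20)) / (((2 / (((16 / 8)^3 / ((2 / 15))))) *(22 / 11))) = -108 / 121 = -0.89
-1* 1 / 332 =-1 / 332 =-0.00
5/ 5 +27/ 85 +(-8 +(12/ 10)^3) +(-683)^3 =-677050482903/ 2125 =-318611991.95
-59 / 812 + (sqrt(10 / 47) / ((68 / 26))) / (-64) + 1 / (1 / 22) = 17805 / 812 - 13 * sqrt(470) / 102272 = 21.92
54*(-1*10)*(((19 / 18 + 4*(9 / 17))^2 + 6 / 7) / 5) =-7161703 / 6069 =-1180.05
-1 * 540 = -540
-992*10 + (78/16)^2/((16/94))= -5007553/512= -9780.38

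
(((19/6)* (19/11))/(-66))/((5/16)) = -1444/5445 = -0.27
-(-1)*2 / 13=2 / 13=0.15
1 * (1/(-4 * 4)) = -1/16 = -0.06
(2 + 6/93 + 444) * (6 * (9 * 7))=5226984/31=168612.39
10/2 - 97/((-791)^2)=3128308/625681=5.00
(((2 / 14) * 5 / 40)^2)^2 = 0.00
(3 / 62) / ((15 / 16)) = 8 / 155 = 0.05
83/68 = 1.22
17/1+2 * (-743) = -1469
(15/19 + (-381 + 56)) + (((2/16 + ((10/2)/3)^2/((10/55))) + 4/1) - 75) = -519577/1368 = -379.81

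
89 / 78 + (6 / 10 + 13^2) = 66589 / 390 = 170.74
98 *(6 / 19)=588 / 19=30.95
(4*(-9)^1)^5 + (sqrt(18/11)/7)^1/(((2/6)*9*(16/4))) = -60466176 + sqrt(22)/308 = -60466175.98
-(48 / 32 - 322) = 641 / 2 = 320.50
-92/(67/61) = -83.76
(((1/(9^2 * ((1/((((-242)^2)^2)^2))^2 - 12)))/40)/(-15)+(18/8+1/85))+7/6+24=18814093367771674835084834377400328224425614211/685933947008199393378744660011871134101910100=27.43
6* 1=6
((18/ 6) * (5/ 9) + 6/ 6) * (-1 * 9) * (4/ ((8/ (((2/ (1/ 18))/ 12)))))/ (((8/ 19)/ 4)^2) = -3249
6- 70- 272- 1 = -337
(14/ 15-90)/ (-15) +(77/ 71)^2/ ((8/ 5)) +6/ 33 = 684179263/ 99811800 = 6.85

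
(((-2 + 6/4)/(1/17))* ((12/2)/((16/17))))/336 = -289/1792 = -0.16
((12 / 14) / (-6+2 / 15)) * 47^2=-99405 / 308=-322.74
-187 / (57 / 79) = -14773 / 57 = -259.18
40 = 40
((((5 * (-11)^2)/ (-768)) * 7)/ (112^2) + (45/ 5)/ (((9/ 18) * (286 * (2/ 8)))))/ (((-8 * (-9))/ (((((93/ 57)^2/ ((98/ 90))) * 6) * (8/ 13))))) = 237649058305/ 7542766206976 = 0.03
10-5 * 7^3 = -1705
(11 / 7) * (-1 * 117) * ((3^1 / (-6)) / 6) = 429 / 28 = 15.32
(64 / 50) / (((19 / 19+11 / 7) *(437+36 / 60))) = 28 / 24615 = 0.00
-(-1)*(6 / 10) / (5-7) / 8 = -3 / 80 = -0.04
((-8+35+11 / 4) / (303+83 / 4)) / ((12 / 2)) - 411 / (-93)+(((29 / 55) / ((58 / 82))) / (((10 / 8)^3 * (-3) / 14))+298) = 4741681997 / 15771250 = 300.65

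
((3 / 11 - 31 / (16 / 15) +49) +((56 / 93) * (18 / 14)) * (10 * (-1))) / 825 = 68027 / 4501200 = 0.02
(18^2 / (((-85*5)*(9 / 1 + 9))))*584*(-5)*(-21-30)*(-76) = 2396736 / 5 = 479347.20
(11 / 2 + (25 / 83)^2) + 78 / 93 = 2746127 / 427118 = 6.43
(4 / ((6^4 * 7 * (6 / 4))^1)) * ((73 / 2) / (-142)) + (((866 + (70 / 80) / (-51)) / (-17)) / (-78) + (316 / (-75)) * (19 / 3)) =-4724567490287 / 181494658800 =-26.03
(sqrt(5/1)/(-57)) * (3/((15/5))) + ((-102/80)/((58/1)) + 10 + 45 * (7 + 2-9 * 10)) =-8433251/2320-sqrt(5)/57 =-3635.06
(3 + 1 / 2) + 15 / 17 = 149 / 34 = 4.38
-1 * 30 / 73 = -30 / 73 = -0.41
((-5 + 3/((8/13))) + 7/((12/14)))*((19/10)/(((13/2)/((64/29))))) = 29336/5655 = 5.19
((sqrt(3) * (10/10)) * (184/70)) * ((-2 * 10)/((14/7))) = -184 * sqrt(3)/7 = -45.53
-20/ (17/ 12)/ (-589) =240/ 10013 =0.02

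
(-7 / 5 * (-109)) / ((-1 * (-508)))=763 / 2540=0.30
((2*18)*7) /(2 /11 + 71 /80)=221760 /941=235.66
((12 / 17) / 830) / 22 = 3 / 77605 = 0.00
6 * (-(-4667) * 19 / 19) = 28002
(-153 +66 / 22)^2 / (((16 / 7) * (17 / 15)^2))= 8859375 / 1156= 7663.82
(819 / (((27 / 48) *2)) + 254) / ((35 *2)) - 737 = -25304 / 35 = -722.97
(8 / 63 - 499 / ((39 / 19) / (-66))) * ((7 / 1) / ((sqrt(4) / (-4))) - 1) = -65703850 / 273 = -240673.44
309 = 309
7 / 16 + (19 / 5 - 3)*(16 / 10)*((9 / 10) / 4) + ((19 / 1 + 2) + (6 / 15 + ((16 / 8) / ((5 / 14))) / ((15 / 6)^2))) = 46043 / 2000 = 23.02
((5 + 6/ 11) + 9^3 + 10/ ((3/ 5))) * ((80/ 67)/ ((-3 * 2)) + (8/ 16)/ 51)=-142.13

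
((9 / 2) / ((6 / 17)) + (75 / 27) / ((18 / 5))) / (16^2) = 0.05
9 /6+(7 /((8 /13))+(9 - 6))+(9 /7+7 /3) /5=13943 /840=16.60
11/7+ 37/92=1271/644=1.97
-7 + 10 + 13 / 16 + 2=93 / 16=5.81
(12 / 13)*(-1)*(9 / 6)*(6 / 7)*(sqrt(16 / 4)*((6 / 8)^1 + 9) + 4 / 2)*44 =-102168 / 91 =-1122.73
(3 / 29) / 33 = 1 / 319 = 0.00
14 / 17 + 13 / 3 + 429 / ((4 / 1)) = 112.41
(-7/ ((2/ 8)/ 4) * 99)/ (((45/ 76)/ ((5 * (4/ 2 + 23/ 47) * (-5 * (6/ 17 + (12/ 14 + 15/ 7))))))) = 3122159040/ 799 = 3907583.28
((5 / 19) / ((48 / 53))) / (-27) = -265 / 24624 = -0.01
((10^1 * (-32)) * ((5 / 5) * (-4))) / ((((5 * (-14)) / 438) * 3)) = -18688 / 7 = -2669.71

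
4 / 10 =2 / 5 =0.40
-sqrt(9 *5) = -3 *sqrt(5) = -6.71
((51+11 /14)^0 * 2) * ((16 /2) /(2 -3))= -16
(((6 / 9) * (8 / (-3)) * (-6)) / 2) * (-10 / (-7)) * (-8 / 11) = -1280 / 231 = -5.54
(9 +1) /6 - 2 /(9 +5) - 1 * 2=-10 /21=-0.48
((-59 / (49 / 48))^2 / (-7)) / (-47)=8020224 / 789929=10.15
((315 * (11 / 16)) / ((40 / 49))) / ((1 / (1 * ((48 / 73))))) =101871 / 584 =174.44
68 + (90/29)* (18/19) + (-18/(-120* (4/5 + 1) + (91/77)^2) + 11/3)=3205980509/42923451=74.69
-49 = -49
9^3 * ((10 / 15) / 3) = 162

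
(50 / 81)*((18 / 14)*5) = 250 / 63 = 3.97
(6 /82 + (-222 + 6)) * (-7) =61971 /41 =1511.49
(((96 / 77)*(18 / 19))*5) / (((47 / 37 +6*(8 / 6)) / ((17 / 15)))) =362304 / 501809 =0.72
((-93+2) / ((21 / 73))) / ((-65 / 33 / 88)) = 14132.80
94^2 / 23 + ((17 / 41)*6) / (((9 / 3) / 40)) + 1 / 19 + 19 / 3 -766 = -18397322 / 53751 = -342.27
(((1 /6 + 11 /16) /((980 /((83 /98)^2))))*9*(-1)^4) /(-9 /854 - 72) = -17229389 /220497083520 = -0.00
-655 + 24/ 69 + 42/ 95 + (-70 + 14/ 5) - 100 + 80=-1619981/ 2185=-741.41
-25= -25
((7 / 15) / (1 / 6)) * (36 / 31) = 504 / 155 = 3.25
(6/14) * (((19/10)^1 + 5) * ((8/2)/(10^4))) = 0.00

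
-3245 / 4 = -811.25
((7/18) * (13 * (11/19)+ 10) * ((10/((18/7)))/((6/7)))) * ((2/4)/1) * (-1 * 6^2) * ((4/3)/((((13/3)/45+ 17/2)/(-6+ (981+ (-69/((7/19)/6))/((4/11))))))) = 8053255350/44099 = 182617.64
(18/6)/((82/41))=3/2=1.50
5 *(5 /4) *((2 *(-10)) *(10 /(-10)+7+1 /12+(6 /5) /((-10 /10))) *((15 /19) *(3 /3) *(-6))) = 109875 /38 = 2891.45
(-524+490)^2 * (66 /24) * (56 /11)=16184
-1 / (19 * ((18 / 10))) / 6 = -5 / 1026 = -0.00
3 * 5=15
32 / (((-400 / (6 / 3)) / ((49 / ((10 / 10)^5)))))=-196 / 25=-7.84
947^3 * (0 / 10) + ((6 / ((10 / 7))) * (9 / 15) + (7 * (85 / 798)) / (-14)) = 98423 / 39900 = 2.47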